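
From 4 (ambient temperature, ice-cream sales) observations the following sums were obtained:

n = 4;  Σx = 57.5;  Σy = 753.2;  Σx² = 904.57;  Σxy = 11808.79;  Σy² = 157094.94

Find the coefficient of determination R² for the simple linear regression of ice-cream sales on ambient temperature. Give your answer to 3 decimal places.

Sxx = Σx² − (Σx)²/n = 904.57 − 826.5625 = 78.0075
Sxy = Σxy − (Σx)(Σy)/n = 11808.79 − 10827.25 = 981.54
Syy = Σy² − (Σy)²/n = 157094.94 − 141827.56 = 15267.38
R² = Sxy²/(Sxx·Syy) = (981.54)²/(78.0075·15267.38) = 0.808938

0.809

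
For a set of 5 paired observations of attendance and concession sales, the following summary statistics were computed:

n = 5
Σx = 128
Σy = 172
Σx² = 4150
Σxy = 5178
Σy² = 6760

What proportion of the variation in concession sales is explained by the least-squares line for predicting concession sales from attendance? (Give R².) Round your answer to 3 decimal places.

Sxx = Σx² − (Σx)²/n = 4150 − 3276.8 = 873.2
Sxy = Σxy − (Σx)(Σy)/n = 5178 − 4403.2 = 774.8
Syy = Σy² − (Σy)²/n = 6760 − 5916.8 = 843.2
R² = Sxy²/(Sxx·Syy) = (774.8)²/(873.2·843.2) = 0.815333

0.815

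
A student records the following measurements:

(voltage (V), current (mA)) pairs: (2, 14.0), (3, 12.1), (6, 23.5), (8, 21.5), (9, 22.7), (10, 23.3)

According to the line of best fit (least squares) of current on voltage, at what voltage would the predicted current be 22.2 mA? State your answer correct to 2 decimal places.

n = 6, Σx = 38, Σy = 117.1, Σxy = 814.6, Σx² = 294
Sxx = Σx² − (Σx)²/n = 294 − 240.666667 = 53.333333
Sxy = Σxy − (Σx)(Σy)/n = 814.6 − 741.633333 = 72.966667
b = Sxy/Sxx = 72.966667/53.333333 = 1.368125
a = ȳ − b·x̄ = 19.516667 − 1.368125·6.333333 = 10.851875
Set a + b·x = 22.2: x = (22.2 − 10.851875) / 1.368125 = 8.294655

8.29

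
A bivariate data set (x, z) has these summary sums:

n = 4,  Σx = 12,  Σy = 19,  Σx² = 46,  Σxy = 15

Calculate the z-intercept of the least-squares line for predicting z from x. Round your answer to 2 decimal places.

Sxx = Σx² − (Σx)²/n = 46 − 36 = 10
Sxy = Σxy − (Σx)(Σy)/n = 15 − 57 = -42
b = Sxy/Sxx = -42/10 = -4.2
a = ȳ − b·x̄ = 4.75 − (-4.2)·3 = 17.35

17.35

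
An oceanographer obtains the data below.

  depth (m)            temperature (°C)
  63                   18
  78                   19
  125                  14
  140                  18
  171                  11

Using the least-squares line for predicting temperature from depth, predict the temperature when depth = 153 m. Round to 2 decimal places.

13.80

n = 5, Σx = 577, Σy = 80, Σxy = 8767, Σx² = 74519
Sxx = Σx² − (Σx)²/n = 74519 − 66585.8 = 7933.2
Sxy = Σxy − (Σx)(Σy)/n = 8767 − 9232 = -465
b = Sxy/Sxx = -465/7933.2 = -0.058614
a = ȳ − b·x̄ = 16 − (-0.058614)·115.4 = 22.764105
ŷ(153) = a + b·153 = 22.764105 + (-0.058614)·153 = 13.796097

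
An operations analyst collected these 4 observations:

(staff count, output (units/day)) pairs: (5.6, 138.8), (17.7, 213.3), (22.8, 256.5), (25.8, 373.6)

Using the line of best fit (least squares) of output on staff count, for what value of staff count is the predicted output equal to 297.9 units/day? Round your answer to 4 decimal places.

n = 4, Σx = 71.9, Σy = 982.2, Σxy = 20039.77, Σx² = 1530.13
Sxx = Σx² − (Σx)²/n = 1530.13 − 1292.4025 = 237.7275
Sxy = Σxy − (Σx)(Σy)/n = 20039.77 − 17655.045 = 2384.725
b = Sxy/Sxx = 2384.725/237.7275 = 10.031338
a = ȳ − b·x̄ = 245.55 − 10.031338·17.975 = 65.236692
Set a + b·x = 297.9: x = (297.9 − 65.236692) / 10.031338 = 23.193646

23.1936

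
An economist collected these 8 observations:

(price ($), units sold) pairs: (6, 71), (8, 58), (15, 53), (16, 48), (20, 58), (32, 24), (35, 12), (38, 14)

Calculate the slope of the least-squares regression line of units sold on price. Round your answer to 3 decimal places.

n = 8, Σx = 170, Σy = 338, Σxy = 5333, Σx² = 4674
Sxx = Σx² − (Σx)²/n = 4674 − 3612.5 = 1061.5
Sxy = Σxy − (Σx)(Σy)/n = 5333 − 7182.5 = -1849.5
b = Sxy/Sxx = -1849.5/1061.5 = -1.742346

-1.742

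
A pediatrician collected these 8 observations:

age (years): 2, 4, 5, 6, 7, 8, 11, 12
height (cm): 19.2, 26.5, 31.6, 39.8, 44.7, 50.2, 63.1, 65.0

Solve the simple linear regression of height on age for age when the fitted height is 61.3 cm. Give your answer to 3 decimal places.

n = 8, Σx = 55, Σy = 340.1, Σxy = 2729.8, Σx² = 459
Sxx = Σx² − (Σx)²/n = 459 − 378.125 = 80.875
Sxy = Σxy − (Σx)(Σy)/n = 2729.8 − 2338.1875 = 391.6125
b = Sxy/Sxx = 391.6125/80.875 = 4.842195
a = ȳ − b·x̄ = 42.5125 − 4.842195·6.875 = 9.222411
Set a + b·x = 61.3: x = (61.3 − 9.222411) / 4.842195 = 10.754955

10.755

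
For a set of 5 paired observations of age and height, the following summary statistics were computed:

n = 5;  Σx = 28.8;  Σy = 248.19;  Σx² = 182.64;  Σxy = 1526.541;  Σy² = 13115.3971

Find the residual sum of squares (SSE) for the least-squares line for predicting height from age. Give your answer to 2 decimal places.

Sxx = Σx² − (Σx)²/n = 182.64 − 165.888 = 16.752
Sxy = Σxy − (Σx)(Σy)/n = 1526.541 − 1429.5744 = 96.9666
Syy = Σy² − (Σy)²/n = 13115.3971 − 12319.65522 = 795.74188
b = Sxy/Sxx = 96.9666/16.752 = 5.788360
SSE = Syy − b·Sxy = 795.74188 − 5.788360·96.9666 = 234.464330

234.46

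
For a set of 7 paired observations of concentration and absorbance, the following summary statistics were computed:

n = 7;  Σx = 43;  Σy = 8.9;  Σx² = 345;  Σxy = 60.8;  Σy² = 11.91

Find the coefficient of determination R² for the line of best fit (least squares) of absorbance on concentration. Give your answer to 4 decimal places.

0.7816

Sxx = Σx² − (Σx)²/n = 345 − 264.142857 = 80.857143
Sxy = Σxy − (Σx)(Σy)/n = 60.8 − 54.671429 = 6.128571
Syy = Σy² − (Σy)²/n = 11.91 − 11.315714 = 0.594286
R² = Sxy²/(Sxx·Syy) = (6.128571)²/(80.857143·0.594286) = 0.781636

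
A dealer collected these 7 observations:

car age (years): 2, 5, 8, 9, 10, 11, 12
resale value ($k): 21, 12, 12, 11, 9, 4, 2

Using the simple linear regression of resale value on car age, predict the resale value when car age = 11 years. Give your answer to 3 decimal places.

n = 7, Σx = 57, Σy = 71, Σxy = 455, Σx² = 539
Sxx = Σx² − (Σx)²/n = 539 − 464.142857 = 74.857143
Sxy = Σxy − (Σx)(Σy)/n = 455 − 578.142857 = -123.142857
b = Sxy/Sxx = -123.142857/74.857143 = -1.645038
a = ȳ − b·x̄ = 10.142857 − (-1.645038)·8.142857 = 23.538168
ŷ(11) = a + b·11 = 23.538168 + (-1.645038)·11 = 5.442748

5.443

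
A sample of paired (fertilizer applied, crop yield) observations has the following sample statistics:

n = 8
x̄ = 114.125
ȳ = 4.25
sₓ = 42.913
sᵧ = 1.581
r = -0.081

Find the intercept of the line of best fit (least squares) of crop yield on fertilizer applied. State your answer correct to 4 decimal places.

4.5906

b = r · sᵧ/sₓ = -0.081 · 1.581/42.913 = -0.002984
a = ȳ − b·x̄ = 4.25 − (-0.002984)·114.125 = 4.590572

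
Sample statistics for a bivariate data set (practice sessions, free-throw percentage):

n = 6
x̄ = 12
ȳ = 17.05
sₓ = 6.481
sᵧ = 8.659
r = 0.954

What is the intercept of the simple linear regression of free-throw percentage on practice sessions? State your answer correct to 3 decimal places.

b = r · sᵧ/sₓ = 0.954 · 8.659/6.481 = 1.274601
a = ȳ − b·x̄ = 17.05 − 1.274601·12 = 1.754794

1.755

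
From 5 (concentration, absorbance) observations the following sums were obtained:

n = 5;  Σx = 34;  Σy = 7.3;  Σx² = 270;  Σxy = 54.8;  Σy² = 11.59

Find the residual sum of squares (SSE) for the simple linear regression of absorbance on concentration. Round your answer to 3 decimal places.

Sxx = Σx² − (Σx)²/n = 270 − 231.2 = 38.8
Sxy = Σxy − (Σx)(Σy)/n = 54.8 − 49.64 = 5.16
Syy = Σy² − (Σy)²/n = 11.59 − 10.658 = 0.932
b = Sxy/Sxx = 5.16/38.8 = 0.132990
SSE = Syy − b·Sxy = 0.932 − 0.132990·5.16 = 0.245773

0.246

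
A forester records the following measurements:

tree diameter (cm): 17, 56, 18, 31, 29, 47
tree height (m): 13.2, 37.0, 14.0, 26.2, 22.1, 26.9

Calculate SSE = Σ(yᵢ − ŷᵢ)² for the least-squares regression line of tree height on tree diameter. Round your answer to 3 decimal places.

n = 6, Σx = 198, Σy = 139.4, Σxy = 5265.8, Σx² = 7760, Σy² = 3637.7
Sxx = Σx² − (Σx)²/n = 7760 − 6534 = 1226
Sxy = Σxy − (Σx)(Σy)/n = 5265.8 − 4600.2 = 665.6
Syy = Σy² − (Σy)²/n = 3637.7 − 3238.726667 = 398.973333
b = Sxy/Sxx = 665.6/1226 = 0.542904
SSE = Syy − b·Sxy = 398.973333 − 0.542904·665.6 = 37.616596

37.617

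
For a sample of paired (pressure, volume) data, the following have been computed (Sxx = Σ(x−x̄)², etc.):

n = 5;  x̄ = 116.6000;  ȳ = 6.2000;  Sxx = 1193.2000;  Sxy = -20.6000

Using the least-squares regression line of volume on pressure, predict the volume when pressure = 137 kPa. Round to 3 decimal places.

b = Sxy/Sxx = -20.6/1193.2 = -0.017264
a = ȳ − b·x̄ = 6.2 − (-0.017264)·116.6 = 8.213041
ŷ(137) = a + b·137 = 8.213041 + (-0.017264)·137 = 5.847804

5.848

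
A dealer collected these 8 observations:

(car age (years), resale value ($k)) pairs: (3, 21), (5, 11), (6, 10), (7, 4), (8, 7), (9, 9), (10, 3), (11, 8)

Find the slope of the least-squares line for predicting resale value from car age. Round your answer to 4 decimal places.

-1.5514

n = 8, Σx = 59, Σy = 73, Σxy = 461, Σx² = 485
Sxx = Σx² − (Σx)²/n = 485 − 435.125 = 49.875
Sxy = Σxy − (Σx)(Σy)/n = 461 − 538.375 = -77.375
b = Sxy/Sxx = -77.375/49.875 = -1.551378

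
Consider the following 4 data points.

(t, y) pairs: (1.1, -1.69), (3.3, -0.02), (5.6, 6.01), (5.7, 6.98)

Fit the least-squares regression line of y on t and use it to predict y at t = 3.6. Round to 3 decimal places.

n = 4, Σx = 15.7, Σy = 11.28, Σxy = 71.517, Σx² = 75.95
Sxx = Σx² − (Σx)²/n = 75.95 − 61.6225 = 14.3275
Sxy = Σxy − (Σx)(Σy)/n = 71.517 − 44.274 = 27.243
b = Sxy/Sxx = 27.243/14.3275 = 1.901448
a = ȳ − b·x̄ = 2.82 − 1.901448·3.925 = -4.643184
ŷ(3.6) = a + b·3.6 = -4.643184 + 1.901448·3.6 = 2.202029

2.202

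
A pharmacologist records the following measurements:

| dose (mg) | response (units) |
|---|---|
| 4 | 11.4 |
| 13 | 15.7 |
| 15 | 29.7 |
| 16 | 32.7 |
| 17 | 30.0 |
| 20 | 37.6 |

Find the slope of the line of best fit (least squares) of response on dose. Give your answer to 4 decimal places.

n = 6, Σx = 85, Σy = 157.1, Σxy = 2480.4, Σx² = 1355
Sxx = Σx² − (Σx)²/n = 1355 − 1204.166667 = 150.833333
Sxy = Σxy − (Σx)(Σy)/n = 2480.4 − 2225.583333 = 254.816667
b = Sxy/Sxx = 254.816667/150.833333 = 1.689392

1.6894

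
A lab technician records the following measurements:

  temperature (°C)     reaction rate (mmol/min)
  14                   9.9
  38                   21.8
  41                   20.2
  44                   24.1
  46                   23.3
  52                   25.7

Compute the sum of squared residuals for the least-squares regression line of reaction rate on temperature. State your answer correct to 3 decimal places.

n = 6, Σx = 235, Σy = 125, Σxy = 5263.8, Σx² = 10077, Σy² = 2765.48
Sxx = Σx² − (Σx)²/n = 10077 − 9204.166667 = 872.833333
Sxy = Σxy − (Σx)(Σy)/n = 5263.8 − 4895.833333 = 367.966667
Syy = Σy² − (Σy)²/n = 2765.48 − 2604.166667 = 161.313333
b = Sxy/Sxx = 367.966667/872.833333 = 0.421577
SSE = Syy − b·Sxy = 161.313333 − 0.421577·367.966667 = 6.186962

6.187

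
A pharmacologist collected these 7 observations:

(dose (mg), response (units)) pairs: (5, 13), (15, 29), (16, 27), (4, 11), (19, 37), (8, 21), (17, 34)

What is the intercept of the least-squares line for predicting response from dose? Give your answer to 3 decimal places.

n = 7, Σx = 84, Σy = 172, Σxy = 2425, Σx² = 1236
Sxx = Σx² − (Σx)²/n = 1236 − 1008 = 228
Sxy = Σxy − (Σx)(Σy)/n = 2425 − 2064 = 361
b = Sxy/Sxx = 361/228 = 1.583333
a = ȳ − b·x̄ = 24.571429 − 1.583333·12 = 5.571429

5.571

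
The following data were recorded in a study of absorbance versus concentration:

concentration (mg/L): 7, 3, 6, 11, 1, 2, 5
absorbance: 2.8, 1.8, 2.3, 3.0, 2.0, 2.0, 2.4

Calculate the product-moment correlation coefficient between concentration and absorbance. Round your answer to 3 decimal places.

0.915

n = 7, Σx = 35, Σy = 16.3, Σxy = 89.8, Σx² = 245, Σy² = 39.13
Sxx = Σx² − (Σx)²/n = 245 − 175 = 70
Sxy = Σxy − (Σx)(Σy)/n = 89.8 − 81.5 = 8.3
Syy = Σy² − (Σy)²/n = 39.13 − 37.955714 = 1.174286
r = Sxy/√(Sxx·Syy) = 8.3/√(82.2) = 8.3/9.066422 = 0.915466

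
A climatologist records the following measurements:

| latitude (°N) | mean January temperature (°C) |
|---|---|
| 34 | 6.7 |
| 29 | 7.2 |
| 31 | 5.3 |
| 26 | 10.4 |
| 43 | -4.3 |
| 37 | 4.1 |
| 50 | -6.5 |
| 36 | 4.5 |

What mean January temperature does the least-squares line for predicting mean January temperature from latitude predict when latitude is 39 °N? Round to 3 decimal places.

1.089

n = 8, Σx = 286, Σy = 27.4, Σxy = 675.1, Σx² = 10648
Sxx = Σx² − (Σx)²/n = 10648 − 10224.5 = 423.5
Sxy = Σxy − (Σx)(Σy)/n = 675.1 − 979.55 = -304.45
b = Sxy/Sxx = -304.45/423.5 = -0.718890
a = ȳ − b·x̄ = 3.425 − (-0.718890)·35.75 = 29.125325
ŷ(39) = a + b·39 = 29.125325 + (-0.718890)·39 = 1.088607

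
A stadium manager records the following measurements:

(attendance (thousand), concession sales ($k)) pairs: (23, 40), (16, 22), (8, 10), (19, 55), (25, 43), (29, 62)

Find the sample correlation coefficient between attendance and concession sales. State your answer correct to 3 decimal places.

0.863

n = 6, Σx = 120, Σy = 232, Σxy = 5270, Σx² = 2676, Σy² = 10902
Sxx = Σx² − (Σx)²/n = 2676 − 2400 = 276
Sxy = Σxy − (Σx)(Σy)/n = 5270 − 4640 = 630
Syy = Σy² − (Σy)²/n = 10902 − 8970.666667 = 1931.333333
r = Sxy/√(Sxx·Syy) = 630/√(533048) = 630/730.101363 = 0.862894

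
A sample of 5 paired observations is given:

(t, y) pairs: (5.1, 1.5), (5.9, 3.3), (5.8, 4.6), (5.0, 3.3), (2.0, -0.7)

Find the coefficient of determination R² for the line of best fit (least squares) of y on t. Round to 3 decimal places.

n = 5, Σx = 23.8, Σy = 12, Σxy = 68.9, Σx² = 123.46, Σy² = 45.68
Sxx = Σx² − (Σx)²/n = 123.46 − 113.288 = 10.172
Sxy = Σxy − (Σx)(Σy)/n = 68.9 − 57.12 = 11.78
Syy = Σy² − (Σy)²/n = 45.68 − 28.8 = 16.88
R² = Sxy²/(Sxx·Syy) = (11.78)²/(10.172·16.88) = 0.808187

0.808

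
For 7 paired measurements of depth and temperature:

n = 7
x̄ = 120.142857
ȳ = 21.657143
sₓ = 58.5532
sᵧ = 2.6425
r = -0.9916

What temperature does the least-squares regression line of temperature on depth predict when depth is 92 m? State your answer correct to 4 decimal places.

22.9166

b = r · sᵧ/sₓ = -0.9916 · 2.6425/58.5532 = -0.044751
a = ȳ − b·x̄ = 21.657143 − (-0.044751)·120.142857 = 27.033633
ŷ(92) = a + b·92 = 27.033633 + (-0.044751)·92 = 22.916559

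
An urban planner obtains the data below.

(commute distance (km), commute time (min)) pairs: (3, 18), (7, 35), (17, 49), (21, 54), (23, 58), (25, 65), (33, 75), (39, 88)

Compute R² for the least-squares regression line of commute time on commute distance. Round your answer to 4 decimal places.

0.9820

n = 8, Σx = 168, Σy = 442, Σxy = 11132, Σx² = 4552, Σy² = 27824
Sxx = Σx² − (Σx)²/n = 4552 − 3528 = 1024
Sxy = Σxy − (Σx)(Σy)/n = 11132 − 9282 = 1850
Syy = Σy² − (Σy)²/n = 27824 − 24420.5 = 3403.5
R² = Sxy²/(Sxx·Syy) = (1850)²/(1024·3403.5) = 0.982014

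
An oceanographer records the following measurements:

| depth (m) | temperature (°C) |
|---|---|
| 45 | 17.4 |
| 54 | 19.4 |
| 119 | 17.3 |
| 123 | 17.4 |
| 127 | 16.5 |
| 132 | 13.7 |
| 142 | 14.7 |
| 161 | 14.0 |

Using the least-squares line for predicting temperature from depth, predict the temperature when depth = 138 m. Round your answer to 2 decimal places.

n = 8, Σx = 903, Σy = 130.4, Σxy = 14274.8, Σx² = 113869
Sxx = Σx² − (Σx)²/n = 113869 − 101926.125 = 11942.875
Sxy = Σxy − (Σx)(Σy)/n = 14274.8 − 14718.9 = -444.1
b = Sxy/Sxx = -444.1/11942.875 = -0.037185
a = ȳ − b·x̄ = 16.3 − (-0.037185)·112.875 = 20.497297
ŷ(138) = a + b·138 = 20.497297 + (-0.037185)·138 = 15.365718

15.37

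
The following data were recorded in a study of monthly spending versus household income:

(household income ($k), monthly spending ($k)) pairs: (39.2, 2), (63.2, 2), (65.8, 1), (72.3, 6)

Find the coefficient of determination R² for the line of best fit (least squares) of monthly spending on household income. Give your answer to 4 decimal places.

n = 4, Σx = 240.5, Σy = 11, Σxy = 704.4, Σx² = 15087.81, Σy² = 45
Sxx = Σx² − (Σx)²/n = 15087.81 − 14460.0625 = 627.7475
Sxy = Σxy − (Σx)(Σy)/n = 704.4 − 661.375 = 43.025
Syy = Σy² − (Σy)²/n = 45 − 30.25 = 14.75
R² = Sxy²/(Sxx·Syy) = (43.025)²/(627.7475·14.75) = 0.199924

0.1999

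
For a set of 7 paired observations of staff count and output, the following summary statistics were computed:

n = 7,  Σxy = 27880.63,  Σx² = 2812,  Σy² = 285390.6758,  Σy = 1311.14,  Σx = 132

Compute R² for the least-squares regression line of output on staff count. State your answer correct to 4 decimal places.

0.7751

Sxx = Σx² − (Σx)²/n = 2812 − 2489.142857 = 322.857143
Sxy = Σxy − (Σx)(Σy)/n = 27880.63 − 24724.354286 = 3156.275714
Syy = Σy² − (Σy)²/n = 285390.6758 − 245584.014229 = 39806.661571
R² = Sxy²/(Sxx·Syy) = (3156.275714)²/(322.857143·39806.661571) = 0.775146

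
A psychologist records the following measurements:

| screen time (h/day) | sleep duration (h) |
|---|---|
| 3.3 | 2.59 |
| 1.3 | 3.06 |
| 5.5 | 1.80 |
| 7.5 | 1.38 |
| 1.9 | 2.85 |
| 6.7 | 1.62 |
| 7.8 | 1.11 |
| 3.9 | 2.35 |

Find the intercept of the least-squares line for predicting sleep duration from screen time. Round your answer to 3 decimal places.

3.442

n = 8, Σx = 37.9, Σy = 16.76, Σxy = 66.867, Σx² = 223.63
Sxx = Σx² − (Σx)²/n = 223.63 − 179.55125 = 44.07875
Sxy = Σxy − (Σx)(Σy)/n = 66.867 − 79.4005 = -12.5335
b = Sxy/Sxx = -12.5335/44.07875 = -0.284343
a = ȳ − b·x̄ = 2.095 − (-0.284343)·4.7375 = 3.442077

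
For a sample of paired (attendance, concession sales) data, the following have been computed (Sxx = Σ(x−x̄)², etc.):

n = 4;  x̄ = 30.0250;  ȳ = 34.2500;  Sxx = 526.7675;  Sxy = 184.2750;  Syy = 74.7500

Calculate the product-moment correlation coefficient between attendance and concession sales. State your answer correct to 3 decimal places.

0.929

r = Sxy/√(Sxx·Syy) = 184.275/√(39375.870625) = 184.275/198.433542 = 0.928648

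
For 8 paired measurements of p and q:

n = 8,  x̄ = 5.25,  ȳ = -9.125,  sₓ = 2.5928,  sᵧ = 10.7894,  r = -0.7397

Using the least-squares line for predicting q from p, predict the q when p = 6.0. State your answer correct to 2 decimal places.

b = r · sᵧ/sₓ = -0.7397 · 10.7894/2.5928 = -3.078108
a = ȳ − b·x̄ = -9.125 − (-3.078108)·5.25 = 7.035069
ŷ(6.0) = a + b·6.0 = 7.035069 + (-3.078108)·6 = -11.433581

-11.43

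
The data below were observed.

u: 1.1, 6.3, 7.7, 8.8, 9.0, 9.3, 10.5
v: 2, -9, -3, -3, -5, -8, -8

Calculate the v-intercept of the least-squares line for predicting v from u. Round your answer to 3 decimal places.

1.748

n = 7, Σx = 52.7, Σy = -34, Σxy = -307.4, Σx² = 455.37
Sxx = Σx² − (Σx)²/n = 455.37 − 396.755714 = 58.614286
Sxy = Σxy − (Σx)(Σy)/n = -307.4 − (-255.971429) = -51.428571
b = Sxy/Sxx = -51.428571/58.614286 = -0.877407
a = ȳ − b·x̄ = -4.857143 − (-0.877407)·7.528571 = 1.748477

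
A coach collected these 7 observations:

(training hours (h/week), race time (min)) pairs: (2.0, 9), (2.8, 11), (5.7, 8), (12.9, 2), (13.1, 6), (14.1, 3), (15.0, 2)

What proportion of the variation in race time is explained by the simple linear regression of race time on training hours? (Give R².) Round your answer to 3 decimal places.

n = 7, Σx = 65.6, Σy = 41, Σxy = 271.1, Σx² = 806.16, Σy² = 319
Sxx = Σx² − (Σx)²/n = 806.16 − 614.765714 = 191.394286
Sxy = Σxy − (Σx)(Σy)/n = 271.1 − 384.228571 = -113.128571
Syy = Σy² − (Σy)²/n = 319 − 240.142857 = 78.857143
R² = Sxy²/(Sxx·Syy) = (-113.128571)²/(191.394286·78.857143) = 0.847959

0.848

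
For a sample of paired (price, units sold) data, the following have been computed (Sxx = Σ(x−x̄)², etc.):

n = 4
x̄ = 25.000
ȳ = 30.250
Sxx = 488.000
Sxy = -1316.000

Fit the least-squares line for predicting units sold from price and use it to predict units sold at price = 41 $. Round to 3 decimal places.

b = Sxy/Sxx = -1316/488 = -2.696721
a = ȳ − b·x̄ = 30.25 − (-2.696721)·25 = 97.668033
ŷ(41) = a + b·41 = 97.668033 + (-2.696721)·41 = -12.897541

-12.898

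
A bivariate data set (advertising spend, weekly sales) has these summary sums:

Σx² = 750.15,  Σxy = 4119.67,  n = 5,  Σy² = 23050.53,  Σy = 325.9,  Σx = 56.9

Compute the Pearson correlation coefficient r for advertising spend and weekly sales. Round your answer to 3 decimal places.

0.954

Sxx = Σx² − (Σx)²/n = 750.15 − 647.522 = 102.628
Sxy = Σxy − (Σx)(Σy)/n = 4119.67 − 3708.742 = 410.928
Syy = Σy² − (Σy)²/n = 23050.53 − 21242.162 = 1808.368
r = Sxy/√(Sxx·Syy) = 410.928/√(185589.191104) = 410.928/430.800640 = 0.953870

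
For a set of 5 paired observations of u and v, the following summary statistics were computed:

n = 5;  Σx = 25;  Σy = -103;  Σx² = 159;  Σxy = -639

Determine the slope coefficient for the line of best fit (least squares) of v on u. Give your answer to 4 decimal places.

Sxx = Σx² − (Σx)²/n = 159 − 125 = 34
Sxy = Σxy − (Σx)(Σy)/n = -639 − (-515) = -124
b = Sxy/Sxx = -124/34 = -3.647059

-3.6471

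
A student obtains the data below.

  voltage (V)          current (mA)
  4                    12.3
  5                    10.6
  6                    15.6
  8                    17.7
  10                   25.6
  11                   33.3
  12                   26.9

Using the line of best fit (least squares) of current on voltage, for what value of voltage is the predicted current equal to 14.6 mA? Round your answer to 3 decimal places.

5.749

n = 7, Σx = 56, Σy = 142, Σxy = 1282.5, Σx² = 506
Sxx = Σx² − (Σx)²/n = 506 − 448 = 58
Sxy = Σxy − (Σx)(Σy)/n = 1282.5 − 1136 = 146.5
b = Sxy/Sxx = 146.5/58 = 2.525862
a = ȳ − b·x̄ = 20.285714 − 2.525862·8 = 0.078818
Set a + b·x = 14.6: x = (14.6 − 0.078818) / 2.525862 = 5.749000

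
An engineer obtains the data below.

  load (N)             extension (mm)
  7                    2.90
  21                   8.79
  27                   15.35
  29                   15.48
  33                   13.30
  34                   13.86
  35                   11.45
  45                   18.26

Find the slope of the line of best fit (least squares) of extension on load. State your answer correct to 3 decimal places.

n = 8, Σx = 231, Σy = 99.39, Σxy = 3200.85, Σx² = 7555
Sxx = Σx² − (Σx)²/n = 7555 − 6670.125 = 884.875
Sxy = Σxy − (Σx)(Σy)/n = 3200.85 − 2869.88625 = 330.96375
b = Sxy/Sxx = 330.96375/884.875 = 0.374023

0.374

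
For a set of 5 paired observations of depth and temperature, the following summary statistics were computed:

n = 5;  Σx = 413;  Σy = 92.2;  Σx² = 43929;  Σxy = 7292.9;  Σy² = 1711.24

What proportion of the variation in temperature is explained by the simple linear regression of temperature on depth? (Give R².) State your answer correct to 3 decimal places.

Sxx = Σx² − (Σx)²/n = 43929 − 34113.8 = 9815.2
Sxy = Σxy − (Σx)(Σy)/n = 7292.9 − 7615.72 = -322.82
Syy = Σy² − (Σy)²/n = 1711.24 − 1700.168 = 11.072
R² = Sxy²/(Sxx·Syy) = (-322.82)²/(9815.2·11.072) = 0.958949

0.959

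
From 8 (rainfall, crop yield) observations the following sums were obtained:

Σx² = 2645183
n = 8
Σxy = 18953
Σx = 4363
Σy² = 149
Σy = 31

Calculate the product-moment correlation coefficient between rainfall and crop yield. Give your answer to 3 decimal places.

0.739

Sxx = Σx² − (Σx)²/n = 2645183 − 2379471.125 = 265711.875
Sxy = Σxy − (Σx)(Σy)/n = 18953 − 16906.625 = 2046.375
Syy = Σy² − (Σy)²/n = 149 − 120.125 = 28.875
r = Sxy/√(Sxx·Syy) = 2046.375/√(7672430.390625) = 2046.375/2769.915232 = 0.738786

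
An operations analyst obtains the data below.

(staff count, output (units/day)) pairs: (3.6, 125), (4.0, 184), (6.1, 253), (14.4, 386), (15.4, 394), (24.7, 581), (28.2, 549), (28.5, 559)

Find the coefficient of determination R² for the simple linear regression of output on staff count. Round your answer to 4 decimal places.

n = 8, Σx = 124.9, Σy = 3031, Σxy = 60119.3, Σx² = 2728.27, Σy² = 1369165
Sxx = Σx² − (Σx)²/n = 2728.27 − 1950.00125 = 778.26875
Sxy = Σxy − (Σx)(Σy)/n = 60119.3 − 47321.4875 = 12797.8125
Syy = Σy² − (Σy)²/n = 1369165 − 1148370.125 = 220794.875
R² = Sxy²/(Sxx·Syy) = (12797.8125)²/(778.26875·220794.875) = 0.953132

0.9531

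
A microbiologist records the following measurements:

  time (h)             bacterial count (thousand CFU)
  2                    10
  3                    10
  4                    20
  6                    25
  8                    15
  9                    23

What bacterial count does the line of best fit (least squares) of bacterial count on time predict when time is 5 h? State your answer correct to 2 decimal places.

16.68

n = 6, Σx = 32, Σy = 103, Σxy = 607, Σx² = 210
Sxx = Σx² − (Σx)²/n = 210 − 170.666667 = 39.333333
Sxy = Σxy − (Σx)(Σy)/n = 607 − 549.333333 = 57.666667
b = Sxy/Sxx = 57.666667/39.333333 = 1.466102
a = ȳ − b·x̄ = 17.166667 − 1.466102·5.333333 = 9.347458
ŷ(5) = a + b·5 = 9.347458 + 1.466102·5 = 16.677966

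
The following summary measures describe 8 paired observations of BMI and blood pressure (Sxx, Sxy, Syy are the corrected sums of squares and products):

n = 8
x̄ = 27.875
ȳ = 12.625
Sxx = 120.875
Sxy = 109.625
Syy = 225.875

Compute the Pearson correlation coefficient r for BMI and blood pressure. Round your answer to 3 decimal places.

0.663

r = Sxy/√(Sxx·Syy) = 109.625/√(27302.640625) = 109.625/165.235107 = 0.663449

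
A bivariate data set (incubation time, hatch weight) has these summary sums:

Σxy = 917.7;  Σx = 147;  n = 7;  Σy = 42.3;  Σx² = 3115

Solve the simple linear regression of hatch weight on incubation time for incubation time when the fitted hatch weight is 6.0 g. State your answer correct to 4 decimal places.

Sxx = Σx² − (Σx)²/n = 3115 − 3087 = 28
Sxy = Σxy − (Σx)(Σy)/n = 917.7 − 888.3 = 29.4
b = Sxy/Sxx = 29.4/28 = 1.05
a = ȳ − b·x̄ = 6.042857 − 1.05·21 = -16.007143
Set a + b·x = 6.0: x = (6.0 − (-16.007143)) / 1.05 = 20.959184

20.9592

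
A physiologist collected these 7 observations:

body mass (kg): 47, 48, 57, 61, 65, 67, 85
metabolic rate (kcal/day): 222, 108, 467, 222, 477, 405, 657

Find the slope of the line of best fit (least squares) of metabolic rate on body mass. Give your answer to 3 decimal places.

n = 7, Σx = 430, Σy = 2558, Σxy = 169764, Σx² = 27422
Sxx = Σx² − (Σx)²/n = 27422 − 26414.285714 = 1007.714286
Sxy = Σxy − (Σx)(Σy)/n = 169764 − 157134.285714 = 12629.714286
b = Sxy/Sxx = 12629.714286/1007.714286 = 12.533031

12.533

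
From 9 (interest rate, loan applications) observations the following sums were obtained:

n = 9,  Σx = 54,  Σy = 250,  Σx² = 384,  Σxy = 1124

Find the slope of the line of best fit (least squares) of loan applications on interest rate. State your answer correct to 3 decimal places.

-6.267

Sxx = Σx² − (Σx)²/n = 384 − 324 = 60
Sxy = Σxy − (Σx)(Σy)/n = 1124 − 1500 = -376
b = Sxy/Sxx = -376/60 = -6.266667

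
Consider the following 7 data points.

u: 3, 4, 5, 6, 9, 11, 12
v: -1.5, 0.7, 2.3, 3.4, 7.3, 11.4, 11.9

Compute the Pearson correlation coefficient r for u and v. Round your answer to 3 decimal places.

n = 7, Σx = 50, Σy = 35.5, Σxy = 364.1, Σx² = 432, Σy² = 344.45
Sxx = Σx² − (Σx)²/n = 432 − 357.142857 = 74.857143
Sxy = Σxy − (Σx)(Σy)/n = 364.1 − 253.571429 = 110.528571
Syy = Σy² − (Σy)²/n = 344.45 − 180.035714 = 164.414286
r = Sxy/√(Sxx·Syy) = 110.528571/√(12307.583673) = 110.528571/110.939550 = 0.996295

0.996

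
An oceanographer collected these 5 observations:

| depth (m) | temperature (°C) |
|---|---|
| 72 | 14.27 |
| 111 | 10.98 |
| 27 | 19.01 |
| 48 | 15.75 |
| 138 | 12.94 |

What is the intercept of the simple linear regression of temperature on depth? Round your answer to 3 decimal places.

19.181

n = 5, Σx = 396, Σy = 72.95, Σxy = 5301.21, Σx² = 39582
Sxx = Σx² − (Σx)²/n = 39582 − 31363.2 = 8218.8
Sxy = Σxy − (Σx)(Σy)/n = 5301.21 − 5777.64 = -476.43
b = Sxy/Sxx = -476.43/8218.8 = -0.057968
a = ȳ − b·x̄ = 14.59 − (-0.057968)·79.2 = 19.181091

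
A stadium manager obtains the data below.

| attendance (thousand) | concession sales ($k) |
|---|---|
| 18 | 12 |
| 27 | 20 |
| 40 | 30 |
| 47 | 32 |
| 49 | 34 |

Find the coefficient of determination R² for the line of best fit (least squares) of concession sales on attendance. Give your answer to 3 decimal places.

0.982

n = 5, Σx = 181, Σy = 128, Σxy = 5126, Σx² = 7263, Σy² = 3624
Sxx = Σx² − (Σx)²/n = 7263 − 6552.2 = 710.8
Sxy = Σxy − (Σx)(Σy)/n = 5126 − 4633.6 = 492.4
Syy = Σy² − (Σy)²/n = 3624 − 3276.8 = 347.2
R² = Sxy²/(Sxx·Syy) = (492.4)²/(710.8·347.2) = 0.982447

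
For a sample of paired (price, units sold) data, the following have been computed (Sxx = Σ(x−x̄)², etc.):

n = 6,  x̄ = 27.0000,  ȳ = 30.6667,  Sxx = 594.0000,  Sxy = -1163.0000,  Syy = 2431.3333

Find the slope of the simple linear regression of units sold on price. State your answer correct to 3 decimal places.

b = Sxy/Sxx = -1163/594 = -1.957912

-1.958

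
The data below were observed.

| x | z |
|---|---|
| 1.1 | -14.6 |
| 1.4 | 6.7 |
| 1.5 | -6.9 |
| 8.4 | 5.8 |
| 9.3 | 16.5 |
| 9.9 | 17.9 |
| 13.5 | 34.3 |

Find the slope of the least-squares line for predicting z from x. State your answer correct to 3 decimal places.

2.897

n = 7, Σx = 45.1, Σy = 59.7, Σxy = 825.4, Σx² = 442.73
Sxx = Σx² − (Σx)²/n = 442.73 − 290.572857 = 152.157143
Sxy = Σxy − (Σx)(Σy)/n = 825.4 − 384.638571 = 440.761429
b = Sxy/Sxx = 440.761429/152.157143 = 2.896751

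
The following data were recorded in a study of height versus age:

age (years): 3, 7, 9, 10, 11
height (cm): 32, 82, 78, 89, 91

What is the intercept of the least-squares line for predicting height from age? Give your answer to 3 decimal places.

17.000

n = 5, Σx = 40, Σy = 372, Σxy = 3263, Σx² = 360
Sxx = Σx² − (Σx)²/n = 360 − 320 = 40
Sxy = Σxy − (Σx)(Σy)/n = 3263 − 2976 = 287
b = Sxy/Sxx = 287/40 = 7.175
a = ȳ − b·x̄ = 74.4 − 7.175·8 = 17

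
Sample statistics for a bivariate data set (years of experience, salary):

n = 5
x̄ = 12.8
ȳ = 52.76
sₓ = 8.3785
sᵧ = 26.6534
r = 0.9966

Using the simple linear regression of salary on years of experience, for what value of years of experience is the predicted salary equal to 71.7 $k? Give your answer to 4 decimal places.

18.7741

b = r · sᵧ/sₓ = 0.9966 · 26.6534/8.3785 = 3.170350
a = ȳ − b·x̄ = 52.76 − 3.170350·12.8 = 12.179519
Set a + b·x = 71.7: x = (71.7 − 12.179519) / 3.170350 = 18.774104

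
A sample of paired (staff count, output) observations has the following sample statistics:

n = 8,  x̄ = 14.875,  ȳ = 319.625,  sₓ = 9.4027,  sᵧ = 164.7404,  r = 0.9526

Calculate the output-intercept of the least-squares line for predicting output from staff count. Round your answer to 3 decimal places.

b = r · sᵧ/sₓ = 0.9526 · 164.7404/9.4027 = 16.690068
a = ȳ − b·x̄ = 319.625 − 16.690068·14.875 = 71.360234

71.360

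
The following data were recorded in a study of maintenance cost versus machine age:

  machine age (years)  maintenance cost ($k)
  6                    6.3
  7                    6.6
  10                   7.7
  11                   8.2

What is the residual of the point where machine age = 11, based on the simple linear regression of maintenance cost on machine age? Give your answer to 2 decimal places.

0.06

n = 4, Σx = 34, Σy = 28.8, Σxy = 251.2, Σx² = 306
Sxx = Σx² − (Σx)²/n = 306 − 289 = 17
Sxy = Σxy − (Σx)(Σy)/n = 251.2 − 244.8 = 6.4
b = Sxy/Sxx = 6.4/17 = 0.376471
a = ȳ − b·x̄ = 7.2 − 0.376471·8.5 = 4
ŷ(11) = 4 + 0.376471·11 = 8.141176
residual = y − ŷ = 8.2 − 8.141176 = 0.058824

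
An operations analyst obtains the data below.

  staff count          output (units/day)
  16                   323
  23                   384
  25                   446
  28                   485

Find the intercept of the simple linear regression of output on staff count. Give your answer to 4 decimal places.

n = 4, Σx = 92, Σy = 1638, Σxy = 38730, Σx² = 2194
Sxx = Σx² − (Σx)²/n = 2194 − 2116 = 78
Sxy = Σxy − (Σx)(Σy)/n = 38730 − 37674 = 1056
b = Sxy/Sxx = 1056/78 = 13.538462
a = ȳ − b·x̄ = 409.5 − 13.538462·23 = 98.115385

98.1154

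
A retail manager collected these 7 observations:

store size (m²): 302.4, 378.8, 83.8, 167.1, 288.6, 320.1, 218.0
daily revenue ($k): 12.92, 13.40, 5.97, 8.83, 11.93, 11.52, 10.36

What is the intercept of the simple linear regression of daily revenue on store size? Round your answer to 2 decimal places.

n = 7, Σx = 1758.8, Σy = 74.93, Σxy = 20347.737, Σx² = 503158.02
Sxx = Σx² − (Σx)²/n = 503158.02 − 441911.062857 = 61246.957143
Sxy = Σxy − (Σx)(Σy)/n = 20347.737 − 18826.697714 = 1521.039286
b = Sxy/Sxx = 1521.039286/61246.957143 = 0.024835
a = ȳ − b·x̄ = 10.704286 − 0.024835·251.257143 = 4.464433

4.46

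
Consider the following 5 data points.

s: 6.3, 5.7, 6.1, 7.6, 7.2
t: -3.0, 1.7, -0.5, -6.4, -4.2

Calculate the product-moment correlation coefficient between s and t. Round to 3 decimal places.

-0.953

n = 5, Σx = 32.9, Σy = -12.4, Σxy = -91.14, Σx² = 218.99, Σy² = 70.74
Sxx = Σx² − (Σx)²/n = 218.99 − 216.482 = 2.508
Sxy = Σxy − (Σx)(Σy)/n = -91.14 − (-81.592) = -9.548
Syy = Σy² − (Σy)²/n = 70.74 − 30.752 = 39.988
r = Sxy/√(Sxx·Syy) = -9.548/√(100.289904) = -9.548/10.014485 = -0.953419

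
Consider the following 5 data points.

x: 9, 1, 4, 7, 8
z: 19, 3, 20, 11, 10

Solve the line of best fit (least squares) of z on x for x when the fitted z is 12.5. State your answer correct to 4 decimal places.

n = 5, Σx = 29, Σy = 63, Σxy = 411, Σx² = 211
Sxx = Σx² − (Σx)²/n = 211 − 168.2 = 42.8
Sxy = Σxy − (Σx)(Σy)/n = 411 − 365.4 = 45.6
b = Sxy/Sxx = 45.6/42.8 = 1.065421
a = ȳ − b·x̄ = 12.6 − 1.065421·5.8 = 6.420561
Set a + b·x = 12.5: x = (12.5 − 6.420561) / 1.065421 = 5.706140

5.7061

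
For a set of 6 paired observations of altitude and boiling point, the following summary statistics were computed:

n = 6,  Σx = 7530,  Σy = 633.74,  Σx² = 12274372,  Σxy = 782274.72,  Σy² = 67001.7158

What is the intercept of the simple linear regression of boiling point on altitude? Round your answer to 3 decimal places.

111.431

Sxx = Σx² − (Σx)²/n = 12274372 − 9450150 = 2824222
Sxy = Σxy − (Σx)(Σy)/n = 782274.72 − 795343.7 = -13068.98
b = Sxy/Sxx = -13068.98/2824222 = -0.004627
a = ȳ − b·x̄ = 105.623333 − (-0.004627)·1255 = 111.430798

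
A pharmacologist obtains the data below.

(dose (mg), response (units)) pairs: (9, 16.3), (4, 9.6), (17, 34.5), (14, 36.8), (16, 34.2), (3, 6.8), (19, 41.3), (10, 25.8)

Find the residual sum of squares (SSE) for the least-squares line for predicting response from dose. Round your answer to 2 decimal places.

71.21

n = 8, Σx = 92, Σy = 205.3, Σxy = 2897.1, Σx² = 1308, Σy² = 6489.55
Sxx = Σx² − (Σx)²/n = 1308 − 1058 = 250
Sxy = Σxy − (Σx)(Σy)/n = 2897.1 − 2360.95 = 536.15
Syy = Σy² − (Σy)²/n = 6489.55 − 5268.51125 = 1221.03875
b = Sxy/Sxx = 536.15/250 = 2.1446
SSE = Syy − b·Sxy = 1221.03875 − 2.1446·536.15 = 71.21146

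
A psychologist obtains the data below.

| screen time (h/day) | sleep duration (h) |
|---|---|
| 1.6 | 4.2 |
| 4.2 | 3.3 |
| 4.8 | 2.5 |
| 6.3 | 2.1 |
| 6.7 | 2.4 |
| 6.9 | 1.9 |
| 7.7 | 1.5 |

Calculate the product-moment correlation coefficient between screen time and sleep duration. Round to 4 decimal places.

-0.9680

n = 7, Σx = 38.2, Σy = 17.9, Σxy = 86.55, Σx² = 234.72, Σy² = 50.81
Sxx = Σx² − (Σx)²/n = 234.72 − 208.462857 = 26.257143
Sxy = Σxy − (Σx)(Σy)/n = 86.55 − 97.682857 = -11.132857
Syy = Σy² − (Σy)²/n = 50.81 − 45.772857 = 5.037143
r = Sxy/√(Sxx·Syy) = -11.132857/√(132.260980) = -11.132857/11.500477 = -0.968034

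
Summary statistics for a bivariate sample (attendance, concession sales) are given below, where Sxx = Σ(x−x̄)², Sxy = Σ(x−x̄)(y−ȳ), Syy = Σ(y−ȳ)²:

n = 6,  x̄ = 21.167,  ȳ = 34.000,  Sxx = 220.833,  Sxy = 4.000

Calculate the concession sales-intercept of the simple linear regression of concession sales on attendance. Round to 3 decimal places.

33.617

b = Sxy/Sxx = 4/220.833 = 0.018113
a = ȳ − b·x̄ = 34 − 0.018113·21.167 = 33.616597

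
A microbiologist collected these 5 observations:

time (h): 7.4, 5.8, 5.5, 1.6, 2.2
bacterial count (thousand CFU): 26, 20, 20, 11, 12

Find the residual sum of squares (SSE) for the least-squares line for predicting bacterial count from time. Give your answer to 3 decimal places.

n = 5, Σx = 22.5, Σy = 89, Σxy = 462.4, Σx² = 126.05, Σy² = 1741
Sxx = Σx² − (Σx)²/n = 126.05 − 101.25 = 24.8
Sxy = Σxy − (Σx)(Σy)/n = 462.4 − 400.5 = 61.9
Syy = Σy² − (Σy)²/n = 1741 − 1584.2 = 156.8
b = Sxy/Sxx = 61.9/24.8 = 2.495968
SSE = Syy − b·Sxy = 156.8 − 2.495968·61.9 = 2.299597

2.300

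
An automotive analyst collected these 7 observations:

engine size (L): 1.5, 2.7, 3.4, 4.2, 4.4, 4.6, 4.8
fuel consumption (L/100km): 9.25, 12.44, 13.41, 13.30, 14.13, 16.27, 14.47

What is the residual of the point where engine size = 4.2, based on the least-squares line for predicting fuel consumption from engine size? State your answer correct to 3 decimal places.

-0.918

n = 7, Σx = 25.6, Σy = 93.27, Σxy = 355.387, Σx² = 102.3
Sxx = Σx² − (Σx)²/n = 102.3 − 93.622857 = 8.677143
Sxy = Σxy − (Σx)(Σy)/n = 355.387 − 341.101714 = 14.285286
b = Sxy/Sxx = 14.285286/8.677143 = 1.646312
a = ȳ − b·x̄ = 13.324286 − 1.646312·3.657143 = 7.303487
ŷ(4.2) = 7.303487 + 1.646312·4.2 = 14.217998
residual = y − ŷ = 13.30 − 14.217998 = -0.917998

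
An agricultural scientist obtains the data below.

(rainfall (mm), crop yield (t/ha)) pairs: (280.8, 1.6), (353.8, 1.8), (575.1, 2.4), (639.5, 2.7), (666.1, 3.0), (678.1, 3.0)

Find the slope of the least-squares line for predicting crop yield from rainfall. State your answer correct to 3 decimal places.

n = 6, Σx = 3193.4, Σy = 14.5, Σxy = 8225.61, Σx² = 1847232.16
Sxx = Σx² − (Σx)²/n = 1847232.16 − 1699633.926667 = 147598.233333
Sxy = Σxy − (Σx)(Σy)/n = 8225.61 − 7717.383333 = 508.226667
b = Sxy/Sxx = 508.226667/147598.233333 = 0.003443

0.003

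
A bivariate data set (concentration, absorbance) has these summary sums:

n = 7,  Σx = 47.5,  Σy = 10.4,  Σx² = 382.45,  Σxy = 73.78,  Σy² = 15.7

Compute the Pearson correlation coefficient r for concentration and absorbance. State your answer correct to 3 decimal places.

Sxx = Σx² − (Σx)²/n = 382.45 − 322.321429 = 60.128571
Sxy = Σxy − (Σx)(Σy)/n = 73.78 − 70.571429 = 3.208571
Syy = Σy² − (Σy)²/n = 15.7 − 15.451429 = 0.248571
r = Sxy/√(Sxx·Syy) = 3.208571/√(14.946245) = 3.208571/3.866037 = 0.829938

0.830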